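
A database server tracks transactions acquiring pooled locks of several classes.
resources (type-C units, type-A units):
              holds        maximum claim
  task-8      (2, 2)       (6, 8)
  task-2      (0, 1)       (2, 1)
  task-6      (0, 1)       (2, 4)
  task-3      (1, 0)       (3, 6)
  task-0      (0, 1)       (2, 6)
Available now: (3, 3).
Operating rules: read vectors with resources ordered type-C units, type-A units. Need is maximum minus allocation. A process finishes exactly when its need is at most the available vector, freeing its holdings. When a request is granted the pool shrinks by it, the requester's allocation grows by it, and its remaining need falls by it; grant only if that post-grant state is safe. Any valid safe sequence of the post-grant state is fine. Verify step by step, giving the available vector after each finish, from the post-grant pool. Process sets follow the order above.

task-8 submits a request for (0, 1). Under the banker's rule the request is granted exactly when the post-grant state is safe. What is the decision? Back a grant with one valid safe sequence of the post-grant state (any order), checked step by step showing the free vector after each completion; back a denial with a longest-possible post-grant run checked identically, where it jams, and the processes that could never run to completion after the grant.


DENY. Granting would leave the state unsafe.
Key observation: type-A units is the bottleneck — with task-2, task-6 done the pool holds (3, 4), short of every remaining need.
Pretend the grant happened; the run task-2, task-6 goes as far as possible. Verifying each step:
  pool = (3, 2)
  task-2 needs (2, 0) <= (3, 2) -> finishes; pool += (0, 1) = (3, 3)
  task-6 needs (2, 3) <= (3, 3) -> finishes; pool += (0, 1) = (3, 4)
  blocked: task-8 wants (4, 5), pool (3, 4) — not enough type-C units and type-A units
  blocked: task-3 wants (2, 6), pool (3, 4) — not enough type-A units
  blocked: task-0 wants (2, 5), pool (3, 4) — not enough type-A units
Processes that could never finish after the grant: task-8, task-3 and task-0.


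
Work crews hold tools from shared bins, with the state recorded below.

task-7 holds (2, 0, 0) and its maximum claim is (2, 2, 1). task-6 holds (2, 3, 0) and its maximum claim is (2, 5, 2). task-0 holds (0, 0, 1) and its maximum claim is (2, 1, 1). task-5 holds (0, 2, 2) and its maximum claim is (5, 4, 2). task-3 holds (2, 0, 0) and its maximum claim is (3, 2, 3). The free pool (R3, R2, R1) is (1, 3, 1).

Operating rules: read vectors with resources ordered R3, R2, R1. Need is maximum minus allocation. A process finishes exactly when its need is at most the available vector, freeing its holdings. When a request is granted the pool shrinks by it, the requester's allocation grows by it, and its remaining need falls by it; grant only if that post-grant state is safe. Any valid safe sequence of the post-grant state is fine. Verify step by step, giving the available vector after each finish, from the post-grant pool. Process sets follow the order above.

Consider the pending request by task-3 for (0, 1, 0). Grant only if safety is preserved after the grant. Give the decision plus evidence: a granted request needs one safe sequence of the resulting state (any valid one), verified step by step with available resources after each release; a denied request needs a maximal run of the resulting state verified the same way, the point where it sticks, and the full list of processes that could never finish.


GRANT. The post-grant state is safe; one safe sequence: task-7, task-0, task-6, task-5, task-3.
Key observation: the grant leaves (1, 2, 1) free — enough for task-7, whose release restarts the cascade.
Step-by-step check of the post-grant state:
  pool = (1, 2, 1)
  task-7 needs (0, 2, 1) <= (1, 2, 1) -> finishes; pool += (2, 0, 0) = (3, 2, 1)
  task-0 needs (2, 1, 0) <= (3, 2, 1) -> finishes; pool += (0, 0, 1) = (3, 2, 2)
  task-6 needs (0, 2, 2) <= (3, 2, 2) -> finishes; pool += (2, 3, 0) = (5, 5, 2)
  task-5 needs (5, 2, 0) <= (5, 5, 2) -> finishes; pool += (0, 2, 2) = (5, 7, 4)
  task-3 needs (1, 1, 3) <= (5, 7, 4) -> finishes; pool += (2, 1, 0) = (7, 8, 4)


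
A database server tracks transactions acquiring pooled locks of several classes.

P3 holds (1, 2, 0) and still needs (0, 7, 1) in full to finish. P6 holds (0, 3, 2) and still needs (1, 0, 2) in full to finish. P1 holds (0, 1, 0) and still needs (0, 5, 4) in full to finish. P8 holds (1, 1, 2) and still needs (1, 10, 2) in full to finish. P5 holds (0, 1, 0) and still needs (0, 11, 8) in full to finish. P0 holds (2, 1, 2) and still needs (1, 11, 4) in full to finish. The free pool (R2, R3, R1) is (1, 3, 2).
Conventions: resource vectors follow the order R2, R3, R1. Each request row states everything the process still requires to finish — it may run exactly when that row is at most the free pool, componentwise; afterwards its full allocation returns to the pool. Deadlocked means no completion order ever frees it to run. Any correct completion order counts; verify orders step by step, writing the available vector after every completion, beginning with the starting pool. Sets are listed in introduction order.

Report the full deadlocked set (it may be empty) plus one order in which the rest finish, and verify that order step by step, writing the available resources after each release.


The deadlocked set is P8, P5 and P0.
Key observation: even finishing P6, P1, P3 leaves just (2, 9, 4) free — too little R3 for any of the remaining processes.
One completion order for the rest: P6, P1, P3. Step-by-step check:
  pool = (1, 3, 2)
  run P6 (needs (1, 0, 2), free (1, 3, 2)); after release of (0, 3, 2) the pool is (1, 6, 4)
  run P1 (needs (0, 5, 4), free (1, 6, 4)); after release of (0, 1, 0) the pool is (1, 7, 4)
  run P3 (needs (0, 7, 1), free (1, 7, 4)); after release of (1, 2, 0) the pool is (2, 9, 4)
The stuck group stays short no matter what:
  P8 still needs (1, 10, 2) but only (2, 9, 4) is free — short on R3
  P5 still needs (0, 11, 8) but only (2, 9, 4) is free — short on R3 and R1
  P0 still needs (1, 11, 4) but only (2, 9, 4) is free — short on R3


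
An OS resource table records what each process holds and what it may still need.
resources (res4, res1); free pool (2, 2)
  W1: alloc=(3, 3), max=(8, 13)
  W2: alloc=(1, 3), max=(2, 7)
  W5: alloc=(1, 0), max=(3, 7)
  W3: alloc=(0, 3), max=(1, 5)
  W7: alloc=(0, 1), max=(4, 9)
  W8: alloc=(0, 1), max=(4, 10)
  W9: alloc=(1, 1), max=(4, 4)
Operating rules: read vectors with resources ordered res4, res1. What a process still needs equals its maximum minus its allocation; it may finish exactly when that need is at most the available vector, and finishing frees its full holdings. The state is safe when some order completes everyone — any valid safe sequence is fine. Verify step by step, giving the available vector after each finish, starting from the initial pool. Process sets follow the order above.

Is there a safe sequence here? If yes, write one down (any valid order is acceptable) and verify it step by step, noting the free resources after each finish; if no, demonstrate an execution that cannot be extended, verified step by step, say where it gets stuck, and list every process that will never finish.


SAFE, for example via the order W3, W2, W9, W7, W5, W1, W8.
Key observation: the first exact fit in this order is W3 — it needs (1, 2) with (2, 2) free, meeting a requested resource to the last unit.
Step-by-step check:
  pool = (2, 2)
  run W3 (needs (1, 2), free (2, 2)); after release of (0, 3) the pool is (2, 5)
  run W2 (needs (1, 4), free (2, 5)); after release of (1, 3) the pool is (3, 8)
  run W9 (needs (3, 3), free (3, 8)); after release of (1, 1) the pool is (4, 9)
  run W7 (needs (4, 8), free (4, 9)); after release of (0, 1) the pool is (4, 10)
  run W5 (needs (2, 7), free (4, 10)); after release of (1, 0) the pool is (5, 10)
  run W1 (needs (5, 10), free (5, 10)); after release of (3, 3) the pool is (8, 13)
  run W8 (needs (4, 9), free (8, 13)); after release of (0, 1) the pool is (8, 14)


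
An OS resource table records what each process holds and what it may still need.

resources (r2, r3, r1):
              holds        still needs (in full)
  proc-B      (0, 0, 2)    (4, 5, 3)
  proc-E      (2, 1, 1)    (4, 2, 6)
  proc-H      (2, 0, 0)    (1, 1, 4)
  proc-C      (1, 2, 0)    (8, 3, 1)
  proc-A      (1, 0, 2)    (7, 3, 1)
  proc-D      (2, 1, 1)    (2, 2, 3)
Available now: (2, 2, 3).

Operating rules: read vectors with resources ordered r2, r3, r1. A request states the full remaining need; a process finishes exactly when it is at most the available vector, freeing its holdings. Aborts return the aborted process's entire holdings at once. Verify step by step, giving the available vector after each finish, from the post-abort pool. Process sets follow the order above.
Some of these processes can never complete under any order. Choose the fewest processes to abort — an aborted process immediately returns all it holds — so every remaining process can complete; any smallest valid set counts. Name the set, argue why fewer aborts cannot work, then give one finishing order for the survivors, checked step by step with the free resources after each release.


Minimum abort set: proc-A.
Key observation: proc-E was stuck for good until proc-A gave back (1, 0, 2); in the order shown it finishes at step 2.
Minimality: the empty abort set fails — the state is deadlocked as it stands.
Survivors finish in the order: proc-D, proc-E, proc-H, proc-C, proc-B. Walking it through (pool after the aborts first):
  pool = (3, 2, 5)
  proc-D: need (2, 2, 3) fits (3, 2, 5); releases (2, 1, 1), pool now (5, 3, 6)
  proc-E: need (4, 2, 6) fits (5, 3, 6); releases (2, 1, 1), pool now (7, 4, 7)
  proc-H: need (1, 1, 4) fits (7, 4, 7); releases (2, 0, 0), pool now (9, 4, 7)
  proc-C: need (8, 3, 1) fits (9, 4, 7); releases (1, 2, 0), pool now (10, 6, 7)
  proc-B: need (4, 5, 3) fits (10, 6, 7); releases (0, 0, 2), pool now (10, 6, 9)


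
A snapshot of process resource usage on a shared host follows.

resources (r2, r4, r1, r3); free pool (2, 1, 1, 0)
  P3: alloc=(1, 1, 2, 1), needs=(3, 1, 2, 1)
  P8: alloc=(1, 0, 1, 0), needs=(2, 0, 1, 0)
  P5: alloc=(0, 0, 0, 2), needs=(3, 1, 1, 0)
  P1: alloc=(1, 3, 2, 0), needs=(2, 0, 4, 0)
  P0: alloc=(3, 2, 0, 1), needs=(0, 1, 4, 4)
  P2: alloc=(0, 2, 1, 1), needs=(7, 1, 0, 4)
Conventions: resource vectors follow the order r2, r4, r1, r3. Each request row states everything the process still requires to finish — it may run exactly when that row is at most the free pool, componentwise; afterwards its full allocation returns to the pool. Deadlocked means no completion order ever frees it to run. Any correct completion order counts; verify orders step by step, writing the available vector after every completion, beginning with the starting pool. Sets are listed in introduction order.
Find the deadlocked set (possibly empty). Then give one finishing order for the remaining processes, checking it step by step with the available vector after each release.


Deadlocked set: P0 and P2.
Key observation: the wall is r3: completing P8, P5, P3, P1 brings the pool only to (5, 5, 6, 3), and all the rest need more.
The rest can finish in the order P8, P5, P3, P1. Walking it through:
  pool = (2, 1, 1, 0)
  run P8 (needs (2, 0, 1, 0), free (2, 1, 1, 0)); after release of (1, 0, 1, 0) the pool is (3, 1, 2, 0)
  run P5 (needs (3, 1, 1, 0), free (3, 1, 2, 0)); after release of (0, 0, 0, 2) the pool is (3, 1, 2, 2)
  run P3 (needs (3, 1, 2, 1), free (3, 1, 2, 2)); after release of (1, 1, 2, 1) the pool is (4, 2, 4, 3)
  run P1 (needs (2, 0, 4, 0), free (4, 2, 4, 3)); after release of (1, 3, 2, 0) the pool is (5, 5, 6, 3)
The stuck group stays short no matter what:
  P0 still needs (0, 1, 4, 4) but only (5, 5, 6, 3) is free — short on r3
  P2 still needs (7, 1, 0, 4) but only (5, 5, 6, 3) is free — short on r2 and r3


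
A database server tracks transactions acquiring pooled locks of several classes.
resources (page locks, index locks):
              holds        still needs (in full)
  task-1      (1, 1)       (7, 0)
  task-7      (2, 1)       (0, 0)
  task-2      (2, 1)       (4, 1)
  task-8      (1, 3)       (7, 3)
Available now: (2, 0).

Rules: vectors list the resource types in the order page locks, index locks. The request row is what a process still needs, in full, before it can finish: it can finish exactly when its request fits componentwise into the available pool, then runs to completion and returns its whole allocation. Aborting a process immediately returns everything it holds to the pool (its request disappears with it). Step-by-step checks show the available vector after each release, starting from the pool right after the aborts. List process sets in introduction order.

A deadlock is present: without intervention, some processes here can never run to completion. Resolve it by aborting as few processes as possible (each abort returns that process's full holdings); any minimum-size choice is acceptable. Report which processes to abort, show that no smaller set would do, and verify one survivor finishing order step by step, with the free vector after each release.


Abort task-1.
Key observation: task-8 had no path to completion before; after the abort of task-1 ((1, 1) returned), step 3 is where it fits.
No smaller set exists: with zero aborts the deadlock remains.
Survivors finish in the order: task-7, task-2, task-8. Step-by-step check (pool after the aborts first):
  pool = (3, 1)
  task-7: need (0, 0) fits (3, 1); releases (2, 1), pool now (5, 2)
  task-2: need (4, 1) fits (5, 2); releases (2, 1), pool now (7, 3)
  task-8: need (7, 3) fits (7, 3); releases (1, 3), pool now (8, 6)


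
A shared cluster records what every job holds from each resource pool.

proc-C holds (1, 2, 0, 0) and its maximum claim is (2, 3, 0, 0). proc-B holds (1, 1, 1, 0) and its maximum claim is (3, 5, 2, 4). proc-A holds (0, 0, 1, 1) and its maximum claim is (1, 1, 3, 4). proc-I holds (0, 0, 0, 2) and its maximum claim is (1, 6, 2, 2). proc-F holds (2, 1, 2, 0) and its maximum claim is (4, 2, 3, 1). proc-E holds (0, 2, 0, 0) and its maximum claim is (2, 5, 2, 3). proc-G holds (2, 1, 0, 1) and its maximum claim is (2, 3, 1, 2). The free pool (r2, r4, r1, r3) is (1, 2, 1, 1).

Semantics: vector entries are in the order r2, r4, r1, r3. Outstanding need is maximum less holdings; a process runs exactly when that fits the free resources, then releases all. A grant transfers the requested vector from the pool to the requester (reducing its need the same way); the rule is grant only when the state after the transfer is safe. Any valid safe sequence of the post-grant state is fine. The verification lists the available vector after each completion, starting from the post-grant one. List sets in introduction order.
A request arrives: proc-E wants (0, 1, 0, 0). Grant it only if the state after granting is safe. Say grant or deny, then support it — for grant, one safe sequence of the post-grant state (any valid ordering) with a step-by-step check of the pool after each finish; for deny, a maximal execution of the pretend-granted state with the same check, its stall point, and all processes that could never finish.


DENY — the pretend-granted state is unsafe.
Key observation: after proc-C, proc-F, proc-G the pool peaks at (6, 5, 3, 2), and each blocked process is short somewhere: proc-B on r3; proc-A on r3; proc-I on r4; proc-E on r3.
On the post-grant state, proc-C, proc-F, proc-G is a maximal run — nothing extends it. Walking it through:
  pool = (1, 1, 1, 1)
  run proc-C (needs (1, 1, 0, 0), free (1, 1, 1, 1)); after release of (1, 2, 0, 0) the pool is (2, 3, 1, 1)
  run proc-F (needs (2, 1, 1, 1), free (2, 3, 1, 1)); after release of (2, 1, 2, 0) the pool is (4, 4, 3, 1)
  run proc-G (needs (0, 2, 1, 1), free (4, 4, 3, 1)); after release of (2, 1, 0, 1) the pool is (6, 5, 3, 2)
  proc-B still needs (2, 4, 1, 4) but only (6, 5, 3, 2) is free — short on r3
  proc-A still needs (1, 1, 2, 3) but only (6, 5, 3, 2) is free — short on r3
  proc-I still needs (1, 6, 2, 0) but only (6, 5, 3, 2) is free — short on r4
  proc-E still needs (2, 2, 2, 3) but only (6, 5, 3, 2) is free — short on r3
Post-grant, the permanently blocked set is proc-B, proc-A, proc-I and proc-E.


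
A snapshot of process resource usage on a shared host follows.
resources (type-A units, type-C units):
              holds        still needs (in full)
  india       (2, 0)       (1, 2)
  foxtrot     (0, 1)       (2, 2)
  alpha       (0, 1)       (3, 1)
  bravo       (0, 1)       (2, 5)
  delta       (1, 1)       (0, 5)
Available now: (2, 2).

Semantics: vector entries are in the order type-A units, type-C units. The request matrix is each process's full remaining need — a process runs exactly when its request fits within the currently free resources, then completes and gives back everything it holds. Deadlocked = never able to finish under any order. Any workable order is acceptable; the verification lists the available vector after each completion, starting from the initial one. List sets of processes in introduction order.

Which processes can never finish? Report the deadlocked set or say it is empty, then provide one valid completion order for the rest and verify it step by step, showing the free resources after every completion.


Deadlocked set: bravo and delta.
Key observation: india, foxtrot, alpha can finish, but then (4, 4) is all there is, and the blocked group's type-C units demands exceed it.
A valid finishing order for the others: india, foxtrot, alpha. Check, step by step:
  pool = (2, 2)
  india needs (1, 2) <= (2, 2) -> finishes; pool += (2, 0) = (4, 2)
  foxtrot needs (2, 2) <= (4, 2) -> finishes; pool += (0, 1) = (4, 3)
  alpha needs (3, 1) <= (4, 3) -> finishes; pool += (0, 1) = (4, 4)
The blocked processes can never fit:
  bravo cannot run: need (2, 5) vs free (4, 4) (insufficient type-C units)
  delta cannot run: need (0, 5) vs free (4, 4) (insufficient type-C units)


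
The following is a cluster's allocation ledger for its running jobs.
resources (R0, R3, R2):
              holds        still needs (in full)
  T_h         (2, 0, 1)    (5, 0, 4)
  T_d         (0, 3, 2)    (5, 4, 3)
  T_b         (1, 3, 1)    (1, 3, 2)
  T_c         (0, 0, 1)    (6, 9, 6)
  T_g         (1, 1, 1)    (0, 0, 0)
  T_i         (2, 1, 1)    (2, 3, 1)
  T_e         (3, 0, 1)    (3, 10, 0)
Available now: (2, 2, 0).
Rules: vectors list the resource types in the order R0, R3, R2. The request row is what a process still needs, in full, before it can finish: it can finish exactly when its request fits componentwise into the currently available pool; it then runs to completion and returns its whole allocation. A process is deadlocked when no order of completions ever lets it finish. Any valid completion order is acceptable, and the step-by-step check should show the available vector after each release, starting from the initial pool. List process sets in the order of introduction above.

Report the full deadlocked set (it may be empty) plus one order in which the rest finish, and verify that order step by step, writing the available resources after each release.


Nothing here is deadlocked.
Key observation: the pool covers T_g at once, and every later process fits after earlier releases.
One completion order for the rest: T_g, T_i, T_b, T_d, T_e, T_c, T_h. Check, step by step:
  pool = (2, 2, 0)
  T_g: need (0, 0, 0) fits (2, 2, 0); releases (1, 1, 1), pool now (3, 3, 1)
  T_i: need (2, 3, 1) fits (3, 3, 1); releases (2, 1, 1), pool now (5, 4, 2)
  T_b: need (1, 3, 2) fits (5, 4, 2); releases (1, 3, 1), pool now (6, 7, 3)
  T_d: need (5, 4, 3) fits (6, 7, 3); releases (0, 3, 2), pool now (6, 10, 5)
  T_e: need (3, 10, 0) fits (6, 10, 5); releases (3, 0, 1), pool now (9, 10, 6)
  T_c: need (6, 9, 6) fits (9, 10, 6); releases (0, 0, 1), pool now (9, 10, 7)
  T_h: need (5, 0, 4) fits (9, 10, 7); releases (2, 0, 1), pool now (11, 10, 8)


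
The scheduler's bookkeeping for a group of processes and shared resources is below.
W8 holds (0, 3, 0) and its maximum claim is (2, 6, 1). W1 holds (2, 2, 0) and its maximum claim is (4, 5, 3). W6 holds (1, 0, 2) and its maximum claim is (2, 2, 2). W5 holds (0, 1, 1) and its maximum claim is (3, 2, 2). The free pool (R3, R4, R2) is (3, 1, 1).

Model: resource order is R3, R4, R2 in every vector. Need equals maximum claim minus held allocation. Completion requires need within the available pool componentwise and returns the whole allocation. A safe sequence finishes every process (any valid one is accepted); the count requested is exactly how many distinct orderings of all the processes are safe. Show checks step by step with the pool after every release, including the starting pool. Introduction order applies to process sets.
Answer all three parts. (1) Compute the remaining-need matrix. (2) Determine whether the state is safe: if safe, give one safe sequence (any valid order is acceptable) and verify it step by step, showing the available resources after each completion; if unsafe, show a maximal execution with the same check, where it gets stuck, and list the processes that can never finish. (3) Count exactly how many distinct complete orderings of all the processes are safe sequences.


(1) Need matrix, components ordered R3, R4, R2:
  W8: (2, 3, 1)
  W1: (2, 3, 3)
  W6: (1, 2, 0)
  W5: (3, 1, 1)
(2) UNSAFE.
Key observation: the wall is R4: completing W5, W6 brings the pool only to (4, 2, 4), and all the rest need more.
The run W5, W6 cannot be extended any further. Verifying each step:
  pool = (3, 1, 1)
  W5: need (3, 1, 1) fits (3, 1, 1); releases (0, 1, 1), pool now (3, 2, 2)
  W6: need (1, 2, 0) fits (3, 2, 2); releases (1, 0, 2), pool now (4, 2, 4)
  blocked: W8 wants (2, 3, 1), pool (4, 2, 4) — not enough R4
  blocked: W1 wants (2, 3, 3), pool (4, 2, 4) — not enough R4
Processes that can never finish: W8 and W1.
(3) Precisely 0 of the possible complete orderings are safe sequences.


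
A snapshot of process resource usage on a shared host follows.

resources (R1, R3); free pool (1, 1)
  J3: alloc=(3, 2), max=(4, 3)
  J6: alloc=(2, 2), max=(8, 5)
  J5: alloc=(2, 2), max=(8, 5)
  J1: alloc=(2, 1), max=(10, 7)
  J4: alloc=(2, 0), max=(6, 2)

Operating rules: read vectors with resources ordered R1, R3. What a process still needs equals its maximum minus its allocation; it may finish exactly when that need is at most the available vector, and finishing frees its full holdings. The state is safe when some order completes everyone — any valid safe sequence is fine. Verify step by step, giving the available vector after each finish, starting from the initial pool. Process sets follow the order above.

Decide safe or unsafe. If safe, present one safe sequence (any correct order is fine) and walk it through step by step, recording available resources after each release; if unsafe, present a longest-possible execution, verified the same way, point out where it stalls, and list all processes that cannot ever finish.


SAFE — a valid safe sequence is J3, J4, J6, J5, J1.
Key observation: J3 marks the first exact bind of the order: its need (1, 1) fits the free (1, 1) with zero slack on a requested resource.
Step-by-step check:
  pool = (1, 1)
  J3: need (1, 1) fits (1, 1); releases (3, 2), pool now (4, 3)
  J4: need (4, 2) fits (4, 3); releases (2, 0), pool now (6, 3)
  J6: need (6, 3) fits (6, 3); releases (2, 2), pool now (8, 5)
  J5: need (6, 3) fits (8, 5); releases (2, 2), pool now (10, 7)
  J1: need (8, 6) fits (10, 7); releases (2, 1), pool now (12, 8)


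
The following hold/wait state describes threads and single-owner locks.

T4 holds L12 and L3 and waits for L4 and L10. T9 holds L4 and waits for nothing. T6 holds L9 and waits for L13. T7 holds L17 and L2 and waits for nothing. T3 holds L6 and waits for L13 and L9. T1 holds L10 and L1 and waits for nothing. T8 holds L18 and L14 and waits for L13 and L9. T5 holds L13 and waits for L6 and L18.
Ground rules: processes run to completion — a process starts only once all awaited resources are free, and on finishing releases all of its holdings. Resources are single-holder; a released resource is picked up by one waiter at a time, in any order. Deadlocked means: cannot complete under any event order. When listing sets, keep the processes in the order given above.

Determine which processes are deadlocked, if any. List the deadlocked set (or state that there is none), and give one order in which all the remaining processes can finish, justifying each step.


Deadlocked: T6, T3, T8 and T5.
Key observation: the loop T6 -> T5 -> T3 -> T6 blocks itself forever; T8 is caught in further circular waits.
The rest can finish in the order T7, T9, T1, T4.
Verifying each step:
  T7 waits on nothing -> runs at once and releases L17 and L2
  T9 waits on nothing -> runs at once and releases L4
  T1 waits on nothing -> runs at once and releases L10 and L1
  T4 waits on L4 and L10 — all released -> runs and releases L12 and L3


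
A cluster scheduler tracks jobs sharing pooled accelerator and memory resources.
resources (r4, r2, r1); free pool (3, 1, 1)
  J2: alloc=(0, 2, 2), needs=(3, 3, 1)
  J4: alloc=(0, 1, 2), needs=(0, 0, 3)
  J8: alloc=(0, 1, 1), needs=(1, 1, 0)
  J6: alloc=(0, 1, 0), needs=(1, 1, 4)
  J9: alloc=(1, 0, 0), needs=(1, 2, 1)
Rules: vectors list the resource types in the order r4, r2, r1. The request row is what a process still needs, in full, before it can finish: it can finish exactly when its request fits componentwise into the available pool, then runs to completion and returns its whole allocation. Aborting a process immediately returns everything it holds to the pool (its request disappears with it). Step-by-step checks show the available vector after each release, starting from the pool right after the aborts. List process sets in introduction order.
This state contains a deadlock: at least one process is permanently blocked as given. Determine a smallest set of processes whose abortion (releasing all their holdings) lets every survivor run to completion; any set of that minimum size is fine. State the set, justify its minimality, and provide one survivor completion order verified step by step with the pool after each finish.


Minimum abort set: J2.
Key observation: the deadlocked J4 becomes finishable only because J2 released (0, 2, 2); it completes at step 2 below.
Minimality: the empty abort set fails — the state is deadlocked as it stands.
The survivors complete as J8, J4, J9, J6. Check, step by step (starting from the post-abort pool):
  pool = (3, 3, 3)
  run J8 (needs (1, 1, 0), free (3, 3, 3)); after release of (0, 1, 1) the pool is (3, 4, 4)
  run J4 (needs (0, 0, 3), free (3, 4, 4)); after release of (0, 1, 2) the pool is (3, 5, 6)
  run J9 (needs (1, 2, 1), free (3, 5, 6)); after release of (1, 0, 0) the pool is (4, 5, 6)
  run J6 (needs (1, 1, 4), free (4, 5, 6)); after release of (0, 1, 0) the pool is (4, 6, 6)


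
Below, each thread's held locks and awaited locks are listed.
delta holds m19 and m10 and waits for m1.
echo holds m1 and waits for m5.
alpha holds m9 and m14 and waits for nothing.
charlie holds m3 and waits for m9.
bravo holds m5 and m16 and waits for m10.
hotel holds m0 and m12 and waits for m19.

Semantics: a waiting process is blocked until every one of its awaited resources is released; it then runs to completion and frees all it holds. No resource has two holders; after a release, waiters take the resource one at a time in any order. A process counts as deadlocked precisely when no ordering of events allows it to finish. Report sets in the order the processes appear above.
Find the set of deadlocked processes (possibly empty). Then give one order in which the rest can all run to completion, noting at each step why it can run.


Deadlocked: delta, echo, bravo and hotel.
Key observation: the waits loop around delta -> echo -> bravo -> delta with no way out; hotel waits into the deadlock from upstream.
One completion order for the rest: alpha, charlie.
Step-by-step check:
  run alpha (it waits on nothing); releases m9 and m14
  run charlie (all its waits — m9 — are resolved); releases m3


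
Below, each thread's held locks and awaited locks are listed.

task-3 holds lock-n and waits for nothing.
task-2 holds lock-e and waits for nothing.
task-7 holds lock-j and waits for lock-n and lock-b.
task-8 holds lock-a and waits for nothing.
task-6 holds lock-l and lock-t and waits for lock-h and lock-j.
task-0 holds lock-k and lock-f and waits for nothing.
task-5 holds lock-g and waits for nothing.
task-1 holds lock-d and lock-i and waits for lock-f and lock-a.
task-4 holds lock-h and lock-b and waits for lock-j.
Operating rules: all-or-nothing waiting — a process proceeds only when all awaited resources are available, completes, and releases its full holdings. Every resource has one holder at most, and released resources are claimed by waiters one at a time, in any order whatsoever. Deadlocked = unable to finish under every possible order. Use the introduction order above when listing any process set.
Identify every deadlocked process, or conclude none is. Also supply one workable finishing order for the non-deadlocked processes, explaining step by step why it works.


Deadlocked: task-7, task-6 and task-4.
Key observation: the loop task-7 -> task-4 -> task-7 blocks itself forever; task-6 waits into the deadlock from upstream.
A valid finishing order for the others: task-0, task-2, task-8, task-3, task-1, task-5.
Step-by-step check:
  task-0 waits on nothing -> runs at once and releases lock-k and lock-f
  task-2 waits on nothing -> runs at once and releases lock-e
  task-8 waits on nothing -> runs at once and releases lock-a
  task-3 waits on nothing -> runs at once and releases lock-n
  task-1 waits on lock-f and lock-a — all released -> runs and releases lock-d and lock-i
  task-5 waits on nothing -> runs at once and releases lock-g


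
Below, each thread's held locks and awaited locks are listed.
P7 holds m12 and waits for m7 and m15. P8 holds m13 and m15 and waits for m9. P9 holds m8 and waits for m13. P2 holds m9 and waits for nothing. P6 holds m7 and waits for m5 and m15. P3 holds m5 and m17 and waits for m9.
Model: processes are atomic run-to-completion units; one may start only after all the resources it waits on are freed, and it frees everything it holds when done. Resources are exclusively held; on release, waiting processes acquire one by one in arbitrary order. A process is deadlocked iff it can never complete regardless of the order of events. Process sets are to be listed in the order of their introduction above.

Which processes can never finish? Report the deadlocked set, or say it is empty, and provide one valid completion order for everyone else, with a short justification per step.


No process is deadlocked.
Key observation: every chain of waits terminates; starting from the processes that wait on nothing, all the rest unlock in turn.
The rest can finish in the order P2, P8, P3, P9, P6, P7.
Walking it through:
  P2: no waits; runs immediately, freeing m9
  P8: everything it awaited (m9) is free; runs, freeing m13 and m15
  P3: everything it awaited (m9) is free; runs, freeing m5 and m17
  P9: everything it awaited (m13) is free; runs, freeing m8
  P6: everything it awaited (m5 and m15) is free; runs, freeing m7
  P7: everything it awaited (m7 and m15) is free; runs, freeing m12


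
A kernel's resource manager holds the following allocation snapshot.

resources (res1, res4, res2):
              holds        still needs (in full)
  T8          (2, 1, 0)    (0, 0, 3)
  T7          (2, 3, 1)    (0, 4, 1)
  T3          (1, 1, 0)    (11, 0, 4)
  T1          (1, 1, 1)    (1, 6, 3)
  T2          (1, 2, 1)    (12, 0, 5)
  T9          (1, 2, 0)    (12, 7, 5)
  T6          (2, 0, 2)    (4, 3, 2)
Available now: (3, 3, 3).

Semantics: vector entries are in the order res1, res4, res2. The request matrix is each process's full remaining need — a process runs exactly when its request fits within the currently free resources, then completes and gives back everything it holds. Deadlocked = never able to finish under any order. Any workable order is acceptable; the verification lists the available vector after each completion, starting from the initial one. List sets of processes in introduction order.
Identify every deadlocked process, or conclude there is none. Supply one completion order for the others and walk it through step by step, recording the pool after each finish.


Deadlocked set: T3, T2 and T9.
Key observation: T8, T7, T6, T1 can finish, but then (10, 8, 7) is all there is, and the blocked group's res1 demands exceed it.
A valid finishing order for the others: T8, T7, T6, T1. Walking it through:
  pool = (3, 3, 3)
  T8 needs (0, 0, 3) <= (3, 3, 3) -> finishes; pool += (2, 1, 0) = (5, 4, 3)
  T7 needs (0, 4, 1) <= (5, 4, 3) -> finishes; pool += (2, 3, 1) = (7, 7, 4)
  T6 needs (4, 3, 2) <= (7, 7, 4) -> finishes; pool += (2, 0, 2) = (9, 7, 6)
  T1 needs (1, 6, 3) <= (9, 7, 6) -> finishes; pool += (1, 1, 1) = (10, 8, 7)
The blocked processes can never fit:
  T3 still needs (11, 0, 4) but only (10, 8, 7) is free — short on res1
  T2 still needs (12, 0, 5) but only (10, 8, 7) is free — short on res1
  T9 still needs (12, 7, 5) but only (10, 8, 7) is free — short on res1


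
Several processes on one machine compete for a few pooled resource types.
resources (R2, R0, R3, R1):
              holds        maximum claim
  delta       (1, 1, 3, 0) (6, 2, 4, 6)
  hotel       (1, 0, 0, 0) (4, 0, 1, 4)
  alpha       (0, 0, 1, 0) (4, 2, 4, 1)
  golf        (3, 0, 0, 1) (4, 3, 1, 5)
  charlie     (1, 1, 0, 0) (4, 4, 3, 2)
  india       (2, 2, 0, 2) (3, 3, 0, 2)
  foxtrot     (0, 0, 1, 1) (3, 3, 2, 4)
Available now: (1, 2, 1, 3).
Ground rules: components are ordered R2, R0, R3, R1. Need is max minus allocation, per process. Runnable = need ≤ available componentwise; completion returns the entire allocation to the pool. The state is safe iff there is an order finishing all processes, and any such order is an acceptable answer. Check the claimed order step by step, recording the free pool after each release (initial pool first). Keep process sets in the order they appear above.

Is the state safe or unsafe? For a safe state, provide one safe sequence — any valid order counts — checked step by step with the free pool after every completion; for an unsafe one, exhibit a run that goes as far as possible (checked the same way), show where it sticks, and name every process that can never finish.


SAFE — a valid safe sequence is india, hotel, golf, delta, foxtrot, alpha, charlie.
Key observation: india is the earliest step where a requested resource binds exactly: need (1, 1, 0, 0), pool (1, 2, 1, 3) at its turn.
Step-by-step check:
  pool = (1, 2, 1, 3)
  india: need (1, 1, 0, 0) fits (1, 2, 1, 3); releases (2, 2, 0, 2), pool now (3, 4, 1, 5)
  hotel: need (3, 0, 1, 4) fits (3, 4, 1, 5); releases (1, 0, 0, 0), pool now (4, 4, 1, 5)
  golf: need (1, 3, 1, 4) fits (4, 4, 1, 5); releases (3, 0, 0, 1), pool now (7, 4, 1, 6)
  delta: need (5, 1, 1, 6) fits (7, 4, 1, 6); releases (1, 1, 3, 0), pool now (8, 5, 4, 6)
  foxtrot: need (3, 3, 1, 3) fits (8, 5, 4, 6); releases (0, 0, 1, 1), pool now (8, 5, 5, 7)
  alpha: need (4, 2, 3, 1) fits (8, 5, 5, 7); releases (0, 0, 1, 0), pool now (8, 5, 6, 7)
  charlie: need (3, 3, 3, 2) fits (8, 5, 6, 7); releases (1, 1, 0, 0), pool now (9, 6, 6, 7)


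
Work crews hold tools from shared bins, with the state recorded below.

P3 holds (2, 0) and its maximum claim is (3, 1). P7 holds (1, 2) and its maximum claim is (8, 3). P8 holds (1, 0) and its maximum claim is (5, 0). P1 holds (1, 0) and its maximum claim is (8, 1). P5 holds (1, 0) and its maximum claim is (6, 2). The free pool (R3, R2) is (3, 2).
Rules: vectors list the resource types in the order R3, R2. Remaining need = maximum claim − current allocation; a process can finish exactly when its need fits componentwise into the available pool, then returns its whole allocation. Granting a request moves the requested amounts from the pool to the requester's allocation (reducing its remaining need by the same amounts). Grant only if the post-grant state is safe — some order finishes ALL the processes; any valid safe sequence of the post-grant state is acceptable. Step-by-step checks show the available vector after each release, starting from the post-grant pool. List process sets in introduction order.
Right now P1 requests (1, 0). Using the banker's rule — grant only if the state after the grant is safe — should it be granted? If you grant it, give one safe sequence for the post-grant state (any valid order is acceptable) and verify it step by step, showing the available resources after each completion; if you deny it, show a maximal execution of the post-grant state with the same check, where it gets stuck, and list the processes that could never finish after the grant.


GRANT — the state after the grant stays safe, e.g. via P3, P8, P5, P1, P7.
Key observation: post-grant, (2, 2) remains, and an order beginning with P3 completes everyone.
Verifying the post-grant state step by step:
  pool = (2, 2)
  P3: need (1, 1) fits (2, 2); releases (2, 0), pool now (4, 2)
  P8: need (4, 0) fits (4, 2); releases (1, 0), pool now (5, 2)
  P5: need (5, 2) fits (5, 2); releases (1, 0), pool now (6, 2)
  P1: need (6, 1) fits (6, 2); releases (2, 0), pool now (8, 2)
  P7: need (7, 1) fits (8, 2); releases (1, 2), pool now (9, 4)


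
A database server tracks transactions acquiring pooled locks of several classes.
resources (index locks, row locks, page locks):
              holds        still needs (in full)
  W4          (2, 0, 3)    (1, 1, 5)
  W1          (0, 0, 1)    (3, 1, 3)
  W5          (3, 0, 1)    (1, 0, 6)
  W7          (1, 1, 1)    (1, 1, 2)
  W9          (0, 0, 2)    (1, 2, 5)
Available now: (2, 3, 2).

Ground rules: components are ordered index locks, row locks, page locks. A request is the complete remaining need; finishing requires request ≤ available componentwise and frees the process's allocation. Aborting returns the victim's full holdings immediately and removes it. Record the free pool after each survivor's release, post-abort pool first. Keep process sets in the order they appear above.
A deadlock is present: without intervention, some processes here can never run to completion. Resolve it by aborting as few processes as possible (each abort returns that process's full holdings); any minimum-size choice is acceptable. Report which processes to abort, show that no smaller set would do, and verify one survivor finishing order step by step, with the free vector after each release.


The answer: abort W5.
Key observation: the returned (3, 0, 1) from W5 is what brings W9 — unrunnable before, under any order — into play at step 3.
Why nothing smaller works: aborting no one leaves the state deadlocked as given.
The survivors complete as W7, W1, W9, W4. Verifying each step (starting from the post-abort pool):
  pool = (5, 3, 3)
  run W7 (needs (1, 1, 2), free (5, 3, 3)); after release of (1, 1, 1) the pool is (6, 4, 4)
  run W1 (needs (3, 1, 3), free (6, 4, 4)); after release of (0, 0, 1) the pool is (6, 4, 5)
  run W9 (needs (1, 2, 5), free (6, 4, 5)); after release of (0, 0, 2) the pool is (6, 4, 7)
  run W4 (needs (1, 1, 5), free (6, 4, 7)); after release of (2, 0, 3) the pool is (8, 4, 10)


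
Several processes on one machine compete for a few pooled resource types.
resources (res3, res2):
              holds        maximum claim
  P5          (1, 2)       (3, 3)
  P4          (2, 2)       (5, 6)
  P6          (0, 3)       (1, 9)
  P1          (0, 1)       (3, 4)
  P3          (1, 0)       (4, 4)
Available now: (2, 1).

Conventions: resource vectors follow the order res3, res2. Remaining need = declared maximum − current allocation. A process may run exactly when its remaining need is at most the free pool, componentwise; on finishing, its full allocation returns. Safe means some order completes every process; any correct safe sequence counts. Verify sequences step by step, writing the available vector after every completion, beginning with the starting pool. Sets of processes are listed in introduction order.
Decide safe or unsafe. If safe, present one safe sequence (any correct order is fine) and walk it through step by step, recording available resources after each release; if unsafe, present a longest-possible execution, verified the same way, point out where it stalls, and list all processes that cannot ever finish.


SAFE, for example via the order P5, P1, P4, P6, P3.
Key observation: P5 marks the first exact bind of the order: its need (2, 1) fits the free (2, 1) with zero slack on a requested resource.
Step-by-step check:
  pool = (2, 1)
  run P5 (needs (2, 1), free (2, 1)); after release of (1, 2) the pool is (3, 3)
  run P1 (needs (3, 3), free (3, 3)); after release of (0, 1) the pool is (3, 4)
  run P4 (needs (3, 4), free (3, 4)); after release of (2, 2) the pool is (5, 6)
  run P6 (needs (1, 6), free (5, 6)); after release of (0, 3) the pool is (5, 9)
  run P3 (needs (3, 4), free (5, 9)); after release of (1, 0) the pool is (6, 9)
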